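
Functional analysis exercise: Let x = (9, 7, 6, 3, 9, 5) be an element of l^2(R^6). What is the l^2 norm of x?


The l^2 norm = (sum |x_i|^2)^(1/2)
Sum of 2th powers = 81 + 49 + 36 + 9 + 81 + 25 = 281
||x||_2 = (281)^(1/2) = 16.7631

16.7631


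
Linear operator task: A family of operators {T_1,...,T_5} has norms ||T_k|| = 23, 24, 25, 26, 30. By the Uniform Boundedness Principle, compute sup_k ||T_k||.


By the Uniform Boundedness Principle, the supremum of norms is finite.
sup_k ||T_k|| = max(23, 24, 25, 26, 30) = 30

30


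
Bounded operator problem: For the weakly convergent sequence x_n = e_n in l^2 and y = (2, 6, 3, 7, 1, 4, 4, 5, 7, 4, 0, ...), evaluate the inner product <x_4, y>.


x_4 = e_4 is the standard basis vector with 1 in position 4.
<x_4, y> = y_4 = 7
As n -> infinity, <x_n, y> -> 0, confirming weak convergence of (x_n) to 0.

7


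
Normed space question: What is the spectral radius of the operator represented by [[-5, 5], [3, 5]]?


For a 2x2 matrix, eigenvalues satisfy lambda^2 - (trace)*lambda + det = 0
trace = -5 + 5 = 0
det = -5*5 - 5*3 = -40
discriminant = 0^2 - 4*(-40) = 160
spectral radius = max |eigenvalue| = 6.3246

6.3246


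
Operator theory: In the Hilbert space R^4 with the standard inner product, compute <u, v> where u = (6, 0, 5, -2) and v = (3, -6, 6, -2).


Computing the standard inner product <u, v> = sum u_i * v_i
= 6*3 + 0*-6 + 5*6 + -2*-2
= 18 + 0 + 30 + 4
= 52

52


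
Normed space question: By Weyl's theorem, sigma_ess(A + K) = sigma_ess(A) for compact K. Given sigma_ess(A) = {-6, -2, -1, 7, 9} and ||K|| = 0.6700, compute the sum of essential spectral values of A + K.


By Weyl's theorem, the essential spectrum is invariant under compact perturbations.
sigma_ess(A + K) = sigma_ess(A) = {-6, -2, -1, 7, 9}
Sum = -6 + -2 + -1 + 7 + 9 = 7

7


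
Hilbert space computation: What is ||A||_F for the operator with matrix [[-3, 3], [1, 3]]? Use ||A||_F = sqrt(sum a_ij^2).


||A||_F^2 = sum a_ij^2
= (-3)^2 + 3^2 + 1^2 + 3^2
= 9 + 9 + 1 + 9 = 28
||A||_F = sqrt(28) = 5.2915

5.2915


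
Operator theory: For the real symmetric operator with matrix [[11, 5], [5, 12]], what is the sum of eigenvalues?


For a self-adjoint (symmetric) matrix, the eigenvalues are real.
The sum of eigenvalues equals the trace of the matrix.
trace = 11 + 12 = 23

23


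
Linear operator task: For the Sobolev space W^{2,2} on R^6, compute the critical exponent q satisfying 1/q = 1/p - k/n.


Using the Sobolev embedding formula: 1/q = 1/p - k/n
1/q = 1/2 - 2/6 = 1/6
q = 1/(1/6) = 6

6.0000


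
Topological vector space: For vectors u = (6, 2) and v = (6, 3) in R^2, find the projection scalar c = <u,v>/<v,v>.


Computing <u,v> = 6*6 + 2*3 = 42
Computing <v,v> = 6^2 + 3^2 = 45
Projection coefficient = 42/45 = 0.9333

0.9333


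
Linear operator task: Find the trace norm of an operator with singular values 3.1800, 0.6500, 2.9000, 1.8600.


The nuclear norm is the sum of all singular values.
||T||_1 = 3.1800 + 0.6500 + 2.9000 + 1.8600
= 8.5900

8.5900


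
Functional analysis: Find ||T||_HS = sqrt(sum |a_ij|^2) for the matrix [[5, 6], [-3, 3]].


The Hilbert-Schmidt norm is sqrt(sum of squares of all entries).
Sum of squares = 5^2 + 6^2 + (-3)^2 + 3^2
= 25 + 36 + 9 + 9 = 79
||T||_HS = sqrt(79) = 8.8882

8.8882


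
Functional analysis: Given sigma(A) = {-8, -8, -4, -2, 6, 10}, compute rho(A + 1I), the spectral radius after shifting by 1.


Spectrum of A + 1I = {-7, -7, -3, -1, 7, 11}
Spectral radius = max |lambda| over the shifted spectrum
= max(7, 7, 3, 1, 7, 11) = 11

11


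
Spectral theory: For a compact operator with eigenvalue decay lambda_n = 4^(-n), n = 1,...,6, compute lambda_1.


The eigenvalue formula gives lambda_1 = 1/4^1
= 1/4
= 0.2500

0.2500


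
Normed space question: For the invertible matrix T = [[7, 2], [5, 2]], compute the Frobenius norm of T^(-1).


det(T) = 7*2 - 2*5 = 4
T^(-1) = (1/4) * [[2, -2], [-5, 7]] = [[0.5000, -0.5000], [-1.2500, 1.7500]]
||T^(-1)||_F^2 = 0.5000^2 + (-0.5000)^2 + (-1.2500)^2 + 1.7500^2 = 5.1250
||T^(-1)||_F = sqrt(5.1250) = 2.2638

2.2638


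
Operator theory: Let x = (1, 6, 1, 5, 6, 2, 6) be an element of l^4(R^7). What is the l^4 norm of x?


The l^4 norm = (sum |x_i|^4)^(1/4)
Sum of 4th powers = 1 + 1296 + 1 + 625 + 1296 + 16 + 1296 = 4531
||x||_4 = (4531)^(1/4) = 8.2044

8.2044


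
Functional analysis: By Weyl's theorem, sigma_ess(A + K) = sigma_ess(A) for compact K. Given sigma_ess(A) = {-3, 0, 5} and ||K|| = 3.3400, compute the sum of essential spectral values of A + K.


By Weyl's theorem, the essential spectrum is invariant under compact perturbations.
sigma_ess(A + K) = sigma_ess(A) = {-3, 0, 5}
Sum = -3 + 0 + 5 = 2

2


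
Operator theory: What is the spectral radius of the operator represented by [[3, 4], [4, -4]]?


For a 2x2 matrix, eigenvalues satisfy lambda^2 - (trace)*lambda + det = 0
trace = 3 + -4 = -1
det = 3*-4 - 4*4 = -28
discriminant = (-1)^2 - 4*(-28) = 113
spectral radius = max |eigenvalue| = 5.8151

5.8151


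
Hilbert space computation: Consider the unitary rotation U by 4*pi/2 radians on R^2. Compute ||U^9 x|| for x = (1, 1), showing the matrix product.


U is a rotation by theta = 4*pi/2
U^9 = rotation by 9*theta = 36*pi/2 = 0*pi/2 (mod 2*pi)
cos(0*pi/2) = 1.0000, sin(0*pi/2) = 0.0000
U^9 x = (1.0000 * 1 - 0.0000 * 1, 0.0000 * 1 + 1.0000 * 1)
= (1.0000, 1.0000)
||U^9 x|| = sqrt(1.0000^2 + 1.0000^2) = sqrt(2.0000) = 1.4142

1.4142


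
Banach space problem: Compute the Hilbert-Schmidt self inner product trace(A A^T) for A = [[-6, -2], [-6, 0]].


trace(A * A^T) = sum of squares of all entries
= (-6)^2 + (-2)^2 + (-6)^2 + 0^2
= 36 + 4 + 36 + 0
= 76

76


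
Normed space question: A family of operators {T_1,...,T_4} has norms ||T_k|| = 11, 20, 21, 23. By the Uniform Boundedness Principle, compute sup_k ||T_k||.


By the Uniform Boundedness Principle, the supremum of norms is finite.
sup_k ||T_k|| = max(11, 20, 21, 23) = 23

23


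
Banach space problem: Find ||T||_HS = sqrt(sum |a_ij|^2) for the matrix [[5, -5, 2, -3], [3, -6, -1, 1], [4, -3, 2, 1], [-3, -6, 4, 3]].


The Hilbert-Schmidt norm is sqrt(sum of squares of all entries).
Sum of squares = 5^2 + (-5)^2 + 2^2 + (-3)^2 + 3^2 + (-6)^2 + (-1)^2 + 1^2 + 4^2 + (-3)^2 + 2^2 + 1^2 + (-3)^2 + (-6)^2 + 4^2 + 3^2
= 25 + 25 + 4 + 9 + 9 + 36 + 1 + 1 + 16 + 9 + 4 + 1 + 9 + 36 + 16 + 9 = 210
||T||_HS = sqrt(210) = 14.4914

14.4914


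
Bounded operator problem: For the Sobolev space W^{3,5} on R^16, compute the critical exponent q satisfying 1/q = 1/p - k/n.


Using the Sobolev embedding formula: 1/q = 1/p - k/n
1/q = 1/5 - 3/16 = 1/80
q = 1/(1/80) = 80

80.0000


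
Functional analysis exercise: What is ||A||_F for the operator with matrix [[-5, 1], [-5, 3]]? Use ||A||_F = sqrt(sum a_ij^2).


||A||_F^2 = sum a_ij^2
= (-5)^2 + 1^2 + (-5)^2 + 3^2
= 25 + 1 + 25 + 9 = 60
||A||_F = sqrt(60) = 7.7460

7.7460


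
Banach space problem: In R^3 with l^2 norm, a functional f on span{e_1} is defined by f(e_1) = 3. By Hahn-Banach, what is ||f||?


The norm of f is given by ||f|| = sup_{||x||=1} |f(x)|.
On span{e_1}, ||e_1|| = 1, so ||f|| = |f(e_1)| / ||e_1||
= |3| / 1 = 3.0000

3.0000


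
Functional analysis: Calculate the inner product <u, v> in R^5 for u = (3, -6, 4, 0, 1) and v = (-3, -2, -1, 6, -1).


Computing the standard inner product <u, v> = sum u_i * v_i
= 3*-3 + -6*-2 + 4*-1 + 0*6 + 1*-1
= -9 + 12 + -4 + 0 + -1
= -2

-2


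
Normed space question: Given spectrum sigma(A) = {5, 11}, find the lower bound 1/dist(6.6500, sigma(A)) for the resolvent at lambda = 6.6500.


dist(6.6500, {5, 11}) = min(|6.6500 - 5|, |6.6500 - 11|)
= min(1.6500, 4.3500) = 1.6500
Resolvent bound = 1/1.6500 = 0.6061

0.6061


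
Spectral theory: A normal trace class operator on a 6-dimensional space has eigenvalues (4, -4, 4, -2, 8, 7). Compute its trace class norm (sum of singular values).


For a normal operator, singular values equal |eigenvalues|.
Trace norm = sum |lambda_i| = 4 + 4 + 4 + 2 + 8 + 7
= 29

29


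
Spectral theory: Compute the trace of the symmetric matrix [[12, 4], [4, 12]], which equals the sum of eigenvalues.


For a self-adjoint (symmetric) matrix, the eigenvalues are real.
The sum of eigenvalues equals the trace of the matrix.
trace = 12 + 12 = 24

24


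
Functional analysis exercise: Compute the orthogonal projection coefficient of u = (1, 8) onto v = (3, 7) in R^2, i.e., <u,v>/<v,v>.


Computing <u,v> = 1*3 + 8*7 = 59
Computing <v,v> = 3^2 + 7^2 = 58
Projection coefficient = 59/58 = 1.0172

1.0172


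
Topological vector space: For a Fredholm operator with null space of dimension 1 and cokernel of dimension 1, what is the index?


The Fredholm index is defined as ind(T) = dim(ker T) - dim(coker T)
= 1 - 1
= 0

0


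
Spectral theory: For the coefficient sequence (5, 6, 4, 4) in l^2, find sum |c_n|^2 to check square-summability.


sum |c_n|^2 = 5^2 + 6^2 + 4^2 + 4^2
= 25 + 36 + 16 + 16
= 93

93


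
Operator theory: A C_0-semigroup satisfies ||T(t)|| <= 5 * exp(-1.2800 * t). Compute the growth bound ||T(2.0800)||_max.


||T(2.0800)|| <= 5 * exp(-1.2800 * 2.0800)
= 5 * exp(-2.6624)
= 5 * 0.0698
= 0.3489

0.3489


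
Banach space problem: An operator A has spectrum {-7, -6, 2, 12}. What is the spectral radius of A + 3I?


Spectrum of A + 3I = {-4, -3, 5, 15}
Spectral radius = max |lambda| over the shifted spectrum
= max(4, 3, 5, 15) = 15

15


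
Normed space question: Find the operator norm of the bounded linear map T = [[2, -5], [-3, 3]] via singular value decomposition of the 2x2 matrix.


A^T A = [[13, -19], [-19, 34]]
trace(A^T A) = 47, det(A^T A) = 81
discriminant = 47^2 - 4*81 = 1885
Largest eigenvalue of A^T A = (trace + sqrt(disc))/2 = 45.2083
||T|| = sqrt(45.2083) = 6.7237

6.7237


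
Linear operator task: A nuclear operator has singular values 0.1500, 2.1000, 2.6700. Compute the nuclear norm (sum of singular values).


The nuclear norm is the sum of all singular values.
||T||_1 = 0.1500 + 2.1000 + 2.6700
= 4.9200

4.9200


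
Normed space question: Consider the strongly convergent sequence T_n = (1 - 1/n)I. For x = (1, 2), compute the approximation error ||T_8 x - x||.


T_8 x - x = (1 - 1/8)x - x = -x/8
||x|| = sqrt(5) = 2.2361
||T_8 x - x|| = ||x||/8 = 2.2361/8 = 0.2795

0.2795


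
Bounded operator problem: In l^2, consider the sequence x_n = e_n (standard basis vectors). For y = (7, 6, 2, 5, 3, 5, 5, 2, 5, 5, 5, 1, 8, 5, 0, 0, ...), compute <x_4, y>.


x_4 = e_4 is the standard basis vector with 1 in position 4.
<x_4, y> = y_4 = 5
As n -> infinity, <x_n, y> -> 0, confirming weak convergence of (x_n) to 0.

5


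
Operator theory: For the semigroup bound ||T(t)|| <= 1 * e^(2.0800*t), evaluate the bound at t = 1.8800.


||T(1.8800)|| <= 1 * exp(2.0800 * 1.8800)
= 1 * exp(3.9104)
= 1 * 49.9189
= 49.9189

49.9189


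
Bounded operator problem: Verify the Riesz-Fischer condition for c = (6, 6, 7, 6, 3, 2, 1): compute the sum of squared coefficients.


sum |c_n|^2 = 6^2 + 6^2 + 7^2 + 6^2 + 3^2 + 2^2 + 1^2
= 36 + 36 + 49 + 36 + 9 + 4 + 1
= 171

171


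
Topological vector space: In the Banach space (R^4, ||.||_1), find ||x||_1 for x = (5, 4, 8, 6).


The l^1 norm equals the sum of absolute values of all components.
||x||_1 = 5 + 4 + 8 + 6
= 23

23.0000


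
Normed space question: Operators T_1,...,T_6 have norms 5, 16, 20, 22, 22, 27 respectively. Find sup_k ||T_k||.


By the Uniform Boundedness Principle, the supremum of norms is finite.
sup_k ||T_k|| = max(5, 16, 20, 22, 22, 27) = 27

27


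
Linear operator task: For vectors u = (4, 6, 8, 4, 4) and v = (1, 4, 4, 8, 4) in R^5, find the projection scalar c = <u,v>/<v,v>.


Computing <u,v> = 4*1 + 6*4 + 8*4 + 4*8 + 4*4 = 108
Computing <v,v> = 1^2 + 4^2 + 4^2 + 8^2 + 4^2 = 113
Projection coefficient = 108/113 = 0.9558

0.9558


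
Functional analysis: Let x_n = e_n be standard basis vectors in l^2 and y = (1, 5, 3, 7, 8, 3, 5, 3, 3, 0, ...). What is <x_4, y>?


x_4 = e_4 is the standard basis vector with 1 in position 4.
<x_4, y> = y_4 = 7
As n -> infinity, <x_n, y> -> 0, confirming weak convergence of (x_n) to 0.

7


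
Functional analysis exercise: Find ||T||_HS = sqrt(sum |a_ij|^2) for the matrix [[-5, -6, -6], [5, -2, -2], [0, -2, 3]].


The Hilbert-Schmidt norm is sqrt(sum of squares of all entries).
Sum of squares = (-5)^2 + (-6)^2 + (-6)^2 + 5^2 + (-2)^2 + (-2)^2 + 0^2 + (-2)^2 + 3^2
= 25 + 36 + 36 + 25 + 4 + 4 + 0 + 4 + 9 = 143
||T||_HS = sqrt(143) = 11.9583

11.9583


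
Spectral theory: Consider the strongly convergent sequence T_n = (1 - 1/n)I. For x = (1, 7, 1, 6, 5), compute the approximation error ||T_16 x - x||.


T_16 x - x = (1 - 1/16)x - x = -x/16
||x|| = sqrt(112) = 10.5830
||T_16 x - x|| = ||x||/16 = 10.5830/16 = 0.6614

0.6614


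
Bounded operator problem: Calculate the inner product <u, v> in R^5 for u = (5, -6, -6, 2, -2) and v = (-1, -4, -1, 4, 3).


Computing the standard inner product <u, v> = sum u_i * v_i
= 5*-1 + -6*-4 + -6*-1 + 2*4 + -2*3
= -5 + 24 + 6 + 8 + -6
= 27

27


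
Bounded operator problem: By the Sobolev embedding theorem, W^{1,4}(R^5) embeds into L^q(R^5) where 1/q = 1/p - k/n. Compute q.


Using the Sobolev embedding formula: 1/q = 1/p - k/n
1/q = 1/4 - 1/5 = 1/20
q = 1/(1/20) = 20

20.0000


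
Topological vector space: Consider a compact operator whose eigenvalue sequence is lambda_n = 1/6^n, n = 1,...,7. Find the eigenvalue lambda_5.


The eigenvalue formula gives lambda_5 = 1/6^5
= 1/7776
= 1.2860e-04

1.2860e-04


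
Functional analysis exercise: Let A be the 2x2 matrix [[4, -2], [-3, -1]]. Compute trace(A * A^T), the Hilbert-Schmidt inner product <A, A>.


trace(A * A^T) = sum of squares of all entries
= 4^2 + (-2)^2 + (-3)^2 + (-1)^2
= 16 + 4 + 9 + 1
= 30

30


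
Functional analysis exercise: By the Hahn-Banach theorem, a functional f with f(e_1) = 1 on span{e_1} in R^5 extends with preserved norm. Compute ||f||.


The norm of f is given by ||f|| = sup_{||x||=1} |f(x)|.
On span{e_1}, ||e_1|| = 1, so ||f|| = |f(e_1)| / ||e_1||
= |1| / 1 = 1.0000

1.0000


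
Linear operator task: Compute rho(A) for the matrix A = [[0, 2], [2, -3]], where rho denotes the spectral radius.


For a 2x2 matrix, eigenvalues satisfy lambda^2 - (trace)*lambda + det = 0
trace = 0 + -3 = -3
det = 0*-3 - 2*2 = -4
discriminant = (-3)^2 - 4*(-4) = 25
spectral radius = max |eigenvalue| = 4.0000

4.0000


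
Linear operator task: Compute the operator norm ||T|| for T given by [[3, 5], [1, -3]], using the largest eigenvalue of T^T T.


A^T A = [[10, 12], [12, 34]]
trace(A^T A) = 44, det(A^T A) = 196
discriminant = 44^2 - 4*196 = 1152
Largest eigenvalue of A^T A = (trace + sqrt(disc))/2 = 38.9706
||T|| = sqrt(38.9706) = 6.2426

6.2426


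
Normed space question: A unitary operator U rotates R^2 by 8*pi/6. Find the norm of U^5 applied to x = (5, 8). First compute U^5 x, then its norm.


U is a rotation by theta = 8*pi/6
U^5 = rotation by 5*theta = 40*pi/6 = 4*pi/6 (mod 2*pi)
cos(4*pi/6) = -0.5000, sin(4*pi/6) = 0.8660
U^5 x = (-0.5000 * 5 - 0.8660 * 8, 0.8660 * 5 + -0.5000 * 8)
= (-9.4282, 0.3301)
||U^5 x|| = sqrt((-9.4282)^2 + 0.3301^2) = sqrt(89.0000) = 9.4340

9.4340


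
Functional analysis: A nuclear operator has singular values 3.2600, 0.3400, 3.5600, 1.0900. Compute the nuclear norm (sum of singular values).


The nuclear norm is the sum of all singular values.
||T||_1 = 3.2600 + 0.3400 + 3.5600 + 1.0900
= 8.2500

8.2500


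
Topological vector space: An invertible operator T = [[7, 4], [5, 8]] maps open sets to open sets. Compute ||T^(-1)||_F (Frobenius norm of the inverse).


det(T) = 7*8 - 4*5 = 36
T^(-1) = (1/36) * [[8, -4], [-5, 7]] = [[0.2222, -0.1111], [-0.1389, 0.1944]]
||T^(-1)||_F^2 = 0.2222^2 + (-0.1111)^2 + (-0.1389)^2 + 0.1944^2 = 0.1188
||T^(-1)||_F = sqrt(0.1188) = 0.3447

0.3447


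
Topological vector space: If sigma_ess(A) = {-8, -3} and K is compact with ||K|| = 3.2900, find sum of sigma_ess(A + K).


By Weyl's theorem, the essential spectrum is invariant under compact perturbations.
sigma_ess(A + K) = sigma_ess(A) = {-8, -3}
Sum = -8 + -3 = -11

-11


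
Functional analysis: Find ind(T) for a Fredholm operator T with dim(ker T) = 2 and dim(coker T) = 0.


The Fredholm index is defined as ind(T) = dim(ker T) - dim(coker T)
= 2 - 0
= 2

2


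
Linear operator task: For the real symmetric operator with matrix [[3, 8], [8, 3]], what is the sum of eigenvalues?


For a self-adjoint (symmetric) matrix, the eigenvalues are real.
The sum of eigenvalues equals the trace of the matrix.
trace = 3 + 3 = 6

6


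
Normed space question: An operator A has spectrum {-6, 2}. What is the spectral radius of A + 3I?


Spectrum of A + 3I = {-3, 5}
Spectral radius = max |lambda| over the shifted spectrum
= max(3, 5) = 5

5


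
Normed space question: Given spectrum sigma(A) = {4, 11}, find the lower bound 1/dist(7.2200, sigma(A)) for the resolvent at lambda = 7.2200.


dist(7.2200, {4, 11}) = min(|7.2200 - 4|, |7.2200 - 11|)
= min(3.2200, 3.7800) = 3.2200
Resolvent bound = 1/3.2200 = 0.3106

0.3106


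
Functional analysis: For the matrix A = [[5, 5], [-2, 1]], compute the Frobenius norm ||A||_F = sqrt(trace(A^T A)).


||A||_F^2 = sum a_ij^2
= 5^2 + 5^2 + (-2)^2 + 1^2
= 25 + 25 + 4 + 1 = 55
||A||_F = sqrt(55) = 7.4162

7.4162


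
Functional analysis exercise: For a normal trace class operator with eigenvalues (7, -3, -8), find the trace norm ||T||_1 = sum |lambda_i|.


For a normal operator, singular values equal |eigenvalues|.
Trace norm = sum |lambda_i| = 7 + 3 + 8
= 18

18


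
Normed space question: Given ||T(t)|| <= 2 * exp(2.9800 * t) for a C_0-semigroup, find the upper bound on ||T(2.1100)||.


||T(2.1100)|| <= 2 * exp(2.9800 * 2.1100)
= 2 * exp(6.2878)
= 2 * 537.9685
= 1075.9370

1075.9370


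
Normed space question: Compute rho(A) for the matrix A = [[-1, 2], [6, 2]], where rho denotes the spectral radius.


For a 2x2 matrix, eigenvalues satisfy lambda^2 - (trace)*lambda + det = 0
trace = -1 + 2 = 1
det = -1*2 - 2*6 = -14
discriminant = 1^2 - 4*(-14) = 57
spectral radius = max |eigenvalue| = 4.2749

4.2749


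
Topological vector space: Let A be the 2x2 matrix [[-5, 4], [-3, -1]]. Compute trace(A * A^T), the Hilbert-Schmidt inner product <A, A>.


trace(A * A^T) = sum of squares of all entries
= (-5)^2 + 4^2 + (-3)^2 + (-1)^2
= 25 + 16 + 9 + 1
= 51

51


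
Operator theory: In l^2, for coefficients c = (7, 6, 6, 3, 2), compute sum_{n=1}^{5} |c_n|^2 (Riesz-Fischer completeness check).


sum |c_n|^2 = 7^2 + 6^2 + 6^2 + 3^2 + 2^2
= 49 + 36 + 36 + 9 + 4
= 134

134


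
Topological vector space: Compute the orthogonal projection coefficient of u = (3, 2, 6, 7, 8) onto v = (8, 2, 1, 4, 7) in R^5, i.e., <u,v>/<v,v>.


Computing <u,v> = 3*8 + 2*2 + 6*1 + 7*4 + 8*7 = 118
Computing <v,v> = 8^2 + 2^2 + 1^2 + 4^2 + 7^2 = 134
Projection coefficient = 118/134 = 0.8806

0.8806


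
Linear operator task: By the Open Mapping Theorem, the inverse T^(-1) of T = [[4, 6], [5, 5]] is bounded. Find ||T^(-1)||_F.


det(T) = 4*5 - 6*5 = -10
T^(-1) = (1/-10) * [[5, -6], [-5, 4]] = [[-0.5000, 0.6000], [0.5000, -0.4000]]
||T^(-1)||_F^2 = (-0.5000)^2 + 0.6000^2 + 0.5000^2 + (-0.4000)^2 = 1.0200
||T^(-1)||_F = sqrt(1.0200) = 1.0100

1.0100


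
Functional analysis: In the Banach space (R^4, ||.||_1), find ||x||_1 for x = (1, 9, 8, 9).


The l^1 norm equals the sum of absolute values of all components.
||x||_1 = 1 + 9 + 8 + 9
= 27

27.0000


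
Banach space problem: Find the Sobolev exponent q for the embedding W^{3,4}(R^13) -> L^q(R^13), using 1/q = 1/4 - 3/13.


Using the Sobolev embedding formula: 1/q = 1/p - k/n
1/q = 1/4 - 3/13 = 1/52
q = 1/(1/52) = 52

52.0000


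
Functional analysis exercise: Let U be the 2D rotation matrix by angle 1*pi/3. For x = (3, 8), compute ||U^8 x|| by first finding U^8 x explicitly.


U is a rotation by theta = 1*pi/3
U^8 = rotation by 8*theta = 8*pi/3 = 2*pi/3 (mod 2*pi)
cos(2*pi/3) = -0.5000, sin(2*pi/3) = 0.8660
U^8 x = (-0.5000 * 3 - 0.8660 * 8, 0.8660 * 3 + -0.5000 * 8)
= (-8.4282, -1.4019)
||U^8 x|| = sqrt((-8.4282)^2 + (-1.4019)^2) = sqrt(73.0000) = 8.5440

8.5440


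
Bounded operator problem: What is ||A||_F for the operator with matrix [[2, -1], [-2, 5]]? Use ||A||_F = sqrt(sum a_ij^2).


||A||_F^2 = sum a_ij^2
= 2^2 + (-1)^2 + (-2)^2 + 5^2
= 4 + 1 + 4 + 25 = 34
||A||_F = sqrt(34) = 5.8310

5.8310


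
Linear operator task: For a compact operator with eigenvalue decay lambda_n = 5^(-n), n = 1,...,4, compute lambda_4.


The eigenvalue formula gives lambda_4 = 1/5^4
= 1/625
= 0.0016

0.0016


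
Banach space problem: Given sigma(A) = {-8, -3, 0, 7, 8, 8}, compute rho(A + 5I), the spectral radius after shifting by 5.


Spectrum of A + 5I = {-3, 2, 5, 12, 13, 13}
Spectral radius = max |lambda| over the shifted spectrum
= max(3, 2, 5, 12, 13, 13) = 13

13


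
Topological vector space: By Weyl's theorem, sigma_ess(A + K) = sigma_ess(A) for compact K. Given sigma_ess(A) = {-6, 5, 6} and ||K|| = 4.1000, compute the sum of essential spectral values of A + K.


By Weyl's theorem, the essential spectrum is invariant under compact perturbations.
sigma_ess(A + K) = sigma_ess(A) = {-6, 5, 6}
Sum = -6 + 5 + 6 = 5

5


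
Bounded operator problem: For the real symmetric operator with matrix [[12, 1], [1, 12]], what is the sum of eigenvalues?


For a self-adjoint (symmetric) matrix, the eigenvalues are real.
The sum of eigenvalues equals the trace of the matrix.
trace = 12 + 12 = 24

24


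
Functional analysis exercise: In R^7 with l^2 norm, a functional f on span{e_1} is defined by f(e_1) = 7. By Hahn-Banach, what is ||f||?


The norm of f is given by ||f|| = sup_{||x||=1} |f(x)|.
On span{e_1}, ||e_1|| = 1, so ||f|| = |f(e_1)| / ||e_1||
= |7| / 1 = 7.0000

7.0000


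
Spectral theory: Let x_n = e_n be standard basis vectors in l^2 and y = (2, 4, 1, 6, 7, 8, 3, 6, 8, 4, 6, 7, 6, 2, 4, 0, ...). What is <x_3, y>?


x_3 = e_3 is the standard basis vector with 1 in position 3.
<x_3, y> = y_3 = 1
As n -> infinity, <x_n, y> -> 0, confirming weak convergence of (x_n) to 0.

1


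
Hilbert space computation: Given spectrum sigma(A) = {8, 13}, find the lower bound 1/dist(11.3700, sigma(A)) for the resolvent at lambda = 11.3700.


dist(11.3700, {8, 13}) = min(|11.3700 - 8|, |11.3700 - 13|)
= min(3.3700, 1.6300) = 1.6300
Resolvent bound = 1/1.6300 = 0.6135

0.6135


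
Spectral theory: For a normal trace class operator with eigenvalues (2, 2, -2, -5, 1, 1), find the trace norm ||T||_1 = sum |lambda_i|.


For a normal operator, singular values equal |eigenvalues|.
Trace norm = sum |lambda_i| = 2 + 2 + 2 + 5 + 1 + 1
= 13

13


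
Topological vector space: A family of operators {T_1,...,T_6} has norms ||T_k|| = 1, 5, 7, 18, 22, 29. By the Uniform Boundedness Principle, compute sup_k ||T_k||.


By the Uniform Boundedness Principle, the supremum of norms is finite.
sup_k ||T_k|| = max(1, 5, 7, 18, 22, 29) = 29

29


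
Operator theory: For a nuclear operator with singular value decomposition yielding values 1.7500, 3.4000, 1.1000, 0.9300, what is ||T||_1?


The nuclear norm is the sum of all singular values.
||T||_1 = 1.7500 + 3.4000 + 1.1000 + 0.9300
= 7.1800

7.1800


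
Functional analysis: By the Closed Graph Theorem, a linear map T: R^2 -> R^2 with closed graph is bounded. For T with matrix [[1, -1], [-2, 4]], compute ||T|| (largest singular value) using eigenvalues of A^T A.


A^T A = [[5, -9], [-9, 17]]
trace(A^T A) = 22, det(A^T A) = 4
discriminant = 22^2 - 4*4 = 468
Largest eigenvalue of A^T A = (trace + sqrt(disc))/2 = 21.8167
||T|| = sqrt(21.8167) = 4.6708

4.6708


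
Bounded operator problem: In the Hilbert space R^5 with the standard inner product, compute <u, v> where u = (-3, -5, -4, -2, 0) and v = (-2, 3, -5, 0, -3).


Computing the standard inner product <u, v> = sum u_i * v_i
= -3*-2 + -5*3 + -4*-5 + -2*0 + 0*-3
= 6 + -15 + 20 + 0 + 0
= 11

11


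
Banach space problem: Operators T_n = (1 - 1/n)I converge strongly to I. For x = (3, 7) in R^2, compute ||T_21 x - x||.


T_21 x - x = (1 - 1/21)x - x = -x/21
||x|| = sqrt(58) = 7.6158
||T_21 x - x|| = ||x||/21 = 7.6158/21 = 0.3627

0.3627


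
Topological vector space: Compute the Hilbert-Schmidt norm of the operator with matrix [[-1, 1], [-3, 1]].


The Hilbert-Schmidt norm is sqrt(sum of squares of all entries).
Sum of squares = (-1)^2 + 1^2 + (-3)^2 + 1^2
= 1 + 1 + 9 + 1 = 12
||T||_HS = sqrt(12) = 3.4641

3.4641


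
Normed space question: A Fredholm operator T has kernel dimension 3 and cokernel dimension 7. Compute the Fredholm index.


The Fredholm index is defined as ind(T) = dim(ker T) - dim(coker T)
= 3 - 7
= -4

-4


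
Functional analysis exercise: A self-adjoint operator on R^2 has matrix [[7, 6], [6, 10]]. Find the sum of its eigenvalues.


For a self-adjoint (symmetric) matrix, the eigenvalues are real.
The sum of eigenvalues equals the trace of the matrix.
trace = 7 + 10 = 17

17


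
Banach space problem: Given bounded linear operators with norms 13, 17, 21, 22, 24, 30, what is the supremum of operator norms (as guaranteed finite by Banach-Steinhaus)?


By the Uniform Boundedness Principle, the supremum of norms is finite.
sup_k ||T_k|| = max(13, 17, 21, 22, 24, 30) = 30

30


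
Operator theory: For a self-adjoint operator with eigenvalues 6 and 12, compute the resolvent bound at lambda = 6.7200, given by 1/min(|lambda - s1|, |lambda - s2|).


dist(6.7200, {6, 12}) = min(|6.7200 - 6|, |6.7200 - 12|)
= min(0.7200, 5.2800) = 0.7200
Resolvent bound = 1/0.7200 = 1.3889

1.3889


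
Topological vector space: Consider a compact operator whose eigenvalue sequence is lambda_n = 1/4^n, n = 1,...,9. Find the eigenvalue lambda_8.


The eigenvalue formula gives lambda_8 = 1/4^8
= 1/65536
= 1.5259e-05

1.5259e-05


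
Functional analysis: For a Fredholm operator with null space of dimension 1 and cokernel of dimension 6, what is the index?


The Fredholm index is defined as ind(T) = dim(ker T) - dim(coker T)
= 1 - 6
= -5

-5


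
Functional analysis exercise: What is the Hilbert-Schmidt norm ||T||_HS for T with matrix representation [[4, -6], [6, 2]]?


The Hilbert-Schmidt norm is sqrt(sum of squares of all entries).
Sum of squares = 4^2 + (-6)^2 + 6^2 + 2^2
= 16 + 36 + 36 + 4 = 92
||T||_HS = sqrt(92) = 9.5917

9.5917


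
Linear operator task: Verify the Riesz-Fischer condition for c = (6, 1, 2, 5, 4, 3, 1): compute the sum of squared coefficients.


sum |c_n|^2 = 6^2 + 1^2 + 2^2 + 5^2 + 4^2 + 3^2 + 1^2
= 36 + 1 + 4 + 25 + 16 + 9 + 1
= 92

92


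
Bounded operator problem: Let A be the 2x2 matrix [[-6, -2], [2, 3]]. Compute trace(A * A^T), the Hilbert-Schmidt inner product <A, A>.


trace(A * A^T) = sum of squares of all entries
= (-6)^2 + (-2)^2 + 2^2 + 3^2
= 36 + 4 + 4 + 9
= 53

53


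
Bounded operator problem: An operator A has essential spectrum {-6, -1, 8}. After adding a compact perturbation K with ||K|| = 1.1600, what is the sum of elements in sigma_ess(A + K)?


By Weyl's theorem, the essential spectrum is invariant under compact perturbations.
sigma_ess(A + K) = sigma_ess(A) = {-6, -1, 8}
Sum = -6 + -1 + 8 = 1

1


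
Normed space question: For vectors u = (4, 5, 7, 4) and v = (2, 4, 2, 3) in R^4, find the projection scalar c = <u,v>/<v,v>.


Computing <u,v> = 4*2 + 5*4 + 7*2 + 4*3 = 54
Computing <v,v> = 2^2 + 4^2 + 2^2 + 3^2 = 33
Projection coefficient = 54/33 = 1.6364

1.6364


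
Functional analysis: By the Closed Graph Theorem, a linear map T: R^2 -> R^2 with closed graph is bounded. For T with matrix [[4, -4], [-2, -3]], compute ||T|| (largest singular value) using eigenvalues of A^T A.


A^T A = [[20, -10], [-10, 25]]
trace(A^T A) = 45, det(A^T A) = 400
discriminant = 45^2 - 4*400 = 425
Largest eigenvalue of A^T A = (trace + sqrt(disc))/2 = 32.8078
||T|| = sqrt(32.8078) = 5.7278

5.7278


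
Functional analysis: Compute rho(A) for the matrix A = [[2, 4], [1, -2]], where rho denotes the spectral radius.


For a 2x2 matrix, eigenvalues satisfy lambda^2 - (trace)*lambda + det = 0
trace = 2 + -2 = 0
det = 2*-2 - 4*1 = -8
discriminant = 0^2 - 4*(-8) = 32
spectral radius = max |eigenvalue| = 2.8284

2.8284


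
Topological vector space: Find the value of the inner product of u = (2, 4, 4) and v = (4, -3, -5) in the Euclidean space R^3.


Computing the standard inner product <u, v> = sum u_i * v_i
= 2*4 + 4*-3 + 4*-5
= 8 + -12 + -20
= -24

-24


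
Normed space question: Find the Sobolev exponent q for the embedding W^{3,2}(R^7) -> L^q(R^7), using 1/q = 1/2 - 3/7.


Using the Sobolev embedding formula: 1/q = 1/p - k/n
1/q = 1/2 - 3/7 = 1/14
q = 1/(1/14) = 14

14.0000


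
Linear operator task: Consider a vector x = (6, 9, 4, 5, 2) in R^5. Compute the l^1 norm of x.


The l^1 norm equals the sum of absolute values of all components.
||x||_1 = 6 + 9 + 4 + 5 + 2
= 26

26.0000


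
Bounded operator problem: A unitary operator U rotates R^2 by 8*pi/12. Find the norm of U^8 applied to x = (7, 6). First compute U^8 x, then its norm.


U is a rotation by theta = 8*pi/12
U^8 = rotation by 8*theta = 64*pi/12 = 16*pi/12 (mod 2*pi)
cos(16*pi/12) = -0.5000, sin(16*pi/12) = -0.8660
U^8 x = (-0.5000 * 7 - -0.8660 * 6, -0.8660 * 7 + -0.5000 * 6)
= (1.6962, -9.0622)
||U^8 x|| = sqrt(1.6962^2 + (-9.0622)^2) = sqrt(85.0000) = 9.2195

9.2195


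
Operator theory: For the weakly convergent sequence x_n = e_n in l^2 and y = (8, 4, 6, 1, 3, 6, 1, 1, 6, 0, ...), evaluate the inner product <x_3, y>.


x_3 = e_3 is the standard basis vector with 1 in position 3.
<x_3, y> = y_3 = 6
As n -> infinity, <x_n, y> -> 0, confirming weak convergence of (x_n) to 0.

6


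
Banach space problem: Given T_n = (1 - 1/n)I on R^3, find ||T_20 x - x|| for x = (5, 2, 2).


T_20 x - x = (1 - 1/20)x - x = -x/20
||x|| = sqrt(33) = 5.7446
||T_20 x - x|| = ||x||/20 = 5.7446/20 = 0.2872

0.2872


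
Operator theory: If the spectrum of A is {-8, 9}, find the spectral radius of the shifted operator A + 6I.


Spectrum of A + 6I = {-2, 15}
Spectral radius = max |lambda| over the shifted spectrum
= max(2, 15) = 15

15


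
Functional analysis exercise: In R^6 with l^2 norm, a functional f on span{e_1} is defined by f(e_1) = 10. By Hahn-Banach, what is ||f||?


The norm of f is given by ||f|| = sup_{||x||=1} |f(x)|.
On span{e_1}, ||e_1|| = 1, so ||f|| = |f(e_1)| / ||e_1||
= |10| / 1 = 10.0000

10.0000


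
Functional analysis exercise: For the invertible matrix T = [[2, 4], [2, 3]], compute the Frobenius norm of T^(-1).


det(T) = 2*3 - 4*2 = -2
T^(-1) = (1/-2) * [[3, -4], [-2, 2]] = [[-1.5000, 2.0000], [1.0000, -1.0000]]
||T^(-1)||_F^2 = (-1.5000)^2 + 2.0000^2 + 1.0000^2 + (-1.0000)^2 = 8.2500
||T^(-1)||_F = sqrt(8.2500) = 2.8723

2.8723


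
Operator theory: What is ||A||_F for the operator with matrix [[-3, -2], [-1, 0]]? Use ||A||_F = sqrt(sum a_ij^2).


||A||_F^2 = sum a_ij^2
= (-3)^2 + (-2)^2 + (-1)^2 + 0^2
= 9 + 4 + 1 + 0 = 14
||A||_F = sqrt(14) = 3.7417

3.7417


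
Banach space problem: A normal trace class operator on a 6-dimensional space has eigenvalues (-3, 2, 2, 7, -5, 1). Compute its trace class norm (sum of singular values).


For a normal operator, singular values equal |eigenvalues|.
Trace norm = sum |lambda_i| = 3 + 2 + 2 + 7 + 5 + 1
= 20

20


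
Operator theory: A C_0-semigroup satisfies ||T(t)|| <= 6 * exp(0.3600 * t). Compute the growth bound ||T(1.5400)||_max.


||T(1.5400)|| <= 6 * exp(0.3600 * 1.5400)
= 6 * exp(0.5544)
= 6 * 1.7409
= 10.4454

10.4454


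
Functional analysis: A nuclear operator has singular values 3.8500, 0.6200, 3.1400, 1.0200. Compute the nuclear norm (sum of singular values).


The nuclear norm is the sum of all singular values.
||T||_1 = 3.8500 + 0.6200 + 3.1400 + 1.0200
= 8.6300

8.6300


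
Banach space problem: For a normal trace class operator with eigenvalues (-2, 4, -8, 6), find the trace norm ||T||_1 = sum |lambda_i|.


For a normal operator, singular values equal |eigenvalues|.
Trace norm = sum |lambda_i| = 2 + 4 + 8 + 6
= 20

20


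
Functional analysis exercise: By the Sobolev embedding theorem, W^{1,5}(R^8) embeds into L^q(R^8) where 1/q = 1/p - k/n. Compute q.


Using the Sobolev embedding formula: 1/q = 1/p - k/n
1/q = 1/5 - 1/8 = 3/40
q = 1/(3/40) = 40/3 = 13.3333

13.3333


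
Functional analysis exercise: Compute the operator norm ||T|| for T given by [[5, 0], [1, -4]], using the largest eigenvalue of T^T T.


A^T A = [[26, -4], [-4, 16]]
trace(A^T A) = 42, det(A^T A) = 400
discriminant = 42^2 - 4*400 = 164
Largest eigenvalue of A^T A = (trace + sqrt(disc))/2 = 27.4031
||T|| = sqrt(27.4031) = 5.2348

5.2348


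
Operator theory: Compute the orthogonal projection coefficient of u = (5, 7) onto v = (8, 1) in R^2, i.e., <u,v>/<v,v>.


Computing <u,v> = 5*8 + 7*1 = 47
Computing <v,v> = 8^2 + 1^2 = 65
Projection coefficient = 47/65 = 0.7231

0.7231


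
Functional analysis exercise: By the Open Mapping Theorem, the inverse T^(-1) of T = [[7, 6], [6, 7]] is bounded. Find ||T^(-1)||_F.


det(T) = 7*7 - 6*6 = 13
T^(-1) = (1/13) * [[7, -6], [-6, 7]] = [[0.5385, -0.4615], [-0.4615, 0.5385]]
||T^(-1)||_F^2 = 0.5385^2 + (-0.4615)^2 + (-0.4615)^2 + 0.5385^2 = 1.0059
||T^(-1)||_F = sqrt(1.0059) = 1.0030

1.0030


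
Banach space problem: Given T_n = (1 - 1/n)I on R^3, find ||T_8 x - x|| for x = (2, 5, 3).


T_8 x - x = (1 - 1/8)x - x = -x/8
||x|| = sqrt(38) = 6.1644
||T_8 x - x|| = ||x||/8 = 6.1644/8 = 0.7706

0.7706


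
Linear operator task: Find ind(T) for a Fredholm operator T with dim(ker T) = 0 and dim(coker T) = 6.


The Fredholm index is defined as ind(T) = dim(ker T) - dim(coker T)
= 0 - 6
= -6

-6


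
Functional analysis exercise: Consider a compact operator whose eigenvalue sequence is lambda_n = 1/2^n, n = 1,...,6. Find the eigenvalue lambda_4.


The eigenvalue formula gives lambda_4 = 1/2^4
= 1/16
= 0.0625

0.0625


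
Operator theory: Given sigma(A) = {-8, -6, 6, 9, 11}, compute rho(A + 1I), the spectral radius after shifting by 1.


Spectrum of A + 1I = {-7, -5, 7, 10, 12}
Spectral radius = max |lambda| over the shifted spectrum
= max(7, 5, 7, 10, 12) = 12

12


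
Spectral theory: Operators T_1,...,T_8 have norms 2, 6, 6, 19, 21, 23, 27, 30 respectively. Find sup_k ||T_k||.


By the Uniform Boundedness Principle, the supremum of norms is finite.
sup_k ||T_k|| = max(2, 6, 6, 19, 21, 23, 27, 30) = 30

30


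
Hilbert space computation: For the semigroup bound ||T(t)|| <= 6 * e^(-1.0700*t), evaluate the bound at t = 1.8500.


||T(1.8500)|| <= 6 * exp(-1.0700 * 1.8500)
= 6 * exp(-1.9795)
= 6 * 0.1381
= 0.8288

0.8288


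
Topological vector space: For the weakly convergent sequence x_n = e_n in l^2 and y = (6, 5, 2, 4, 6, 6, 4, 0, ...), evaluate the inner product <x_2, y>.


x_2 = e_2 is the standard basis vector with 1 in position 2.
<x_2, y> = y_2 = 5
As n -> infinity, <x_n, y> -> 0, confirming weak convergence of (x_n) to 0.

5


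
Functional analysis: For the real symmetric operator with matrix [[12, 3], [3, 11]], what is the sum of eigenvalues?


For a self-adjoint (symmetric) matrix, the eigenvalues are real.
The sum of eigenvalues equals the trace of the matrix.
trace = 12 + 11 = 23

23


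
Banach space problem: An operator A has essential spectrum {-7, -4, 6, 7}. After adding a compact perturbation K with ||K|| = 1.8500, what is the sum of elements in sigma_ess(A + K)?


By Weyl's theorem, the essential spectrum is invariant under compact perturbations.
sigma_ess(A + K) = sigma_ess(A) = {-7, -4, 6, 7}
Sum = -7 + -4 + 6 + 7 = 2

2


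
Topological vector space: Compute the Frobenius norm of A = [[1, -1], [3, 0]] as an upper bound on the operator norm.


||A||_F^2 = sum a_ij^2
= 1^2 + (-1)^2 + 3^2 + 0^2
= 1 + 1 + 9 + 0 = 11
||A||_F = sqrt(11) = 3.3166

3.3166


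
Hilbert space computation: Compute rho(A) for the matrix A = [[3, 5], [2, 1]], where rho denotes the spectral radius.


For a 2x2 matrix, eigenvalues satisfy lambda^2 - (trace)*lambda + det = 0
trace = 3 + 1 = 4
det = 3*1 - 5*2 = -7
discriminant = 4^2 - 4*(-7) = 44
spectral radius = max |eigenvalue| = 5.3166

5.3166


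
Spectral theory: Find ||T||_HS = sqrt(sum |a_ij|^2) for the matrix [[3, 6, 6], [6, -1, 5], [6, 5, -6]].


The Hilbert-Schmidt norm is sqrt(sum of squares of all entries).
Sum of squares = 3^2 + 6^2 + 6^2 + 6^2 + (-1)^2 + 5^2 + 6^2 + 5^2 + (-6)^2
= 9 + 36 + 36 + 36 + 1 + 25 + 36 + 25 + 36 = 240
||T||_HS = sqrt(240) = 15.4919

15.4919


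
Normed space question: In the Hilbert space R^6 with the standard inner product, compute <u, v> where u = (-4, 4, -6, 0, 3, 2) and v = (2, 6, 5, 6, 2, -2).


Computing the standard inner product <u, v> = sum u_i * v_i
= -4*2 + 4*6 + -6*5 + 0*6 + 3*2 + 2*-2
= -8 + 24 + -30 + 0 + 6 + -4
= -12

-12


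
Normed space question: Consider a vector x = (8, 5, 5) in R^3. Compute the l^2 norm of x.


The l^2 norm = (sum |x_i|^2)^(1/2)
Sum of 2th powers = 64 + 25 + 25 = 114
||x||_2 = (114)^(1/2) = 10.6771

10.6771


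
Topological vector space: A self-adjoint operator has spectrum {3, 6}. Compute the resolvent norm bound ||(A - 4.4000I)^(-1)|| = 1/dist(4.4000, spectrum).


dist(4.4000, {3, 6}) = min(|4.4000 - 3|, |4.4000 - 6|)
= min(1.4000, 1.6000) = 1.4000
Resolvent bound = 1/1.4000 = 0.7143

0.7143


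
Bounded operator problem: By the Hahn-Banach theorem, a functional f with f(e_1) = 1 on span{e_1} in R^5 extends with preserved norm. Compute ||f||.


The norm of f is given by ||f|| = sup_{||x||=1} |f(x)|.
On span{e_1}, ||e_1|| = 1, so ||f|| = |f(e_1)| / ||e_1||
= |1| / 1 = 1.0000

1.0000


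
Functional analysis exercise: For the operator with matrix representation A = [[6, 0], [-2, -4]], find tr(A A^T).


trace(A * A^T) = sum of squares of all entries
= 6^2 + 0^2 + (-2)^2 + (-4)^2
= 36 + 0 + 4 + 16
= 56

56


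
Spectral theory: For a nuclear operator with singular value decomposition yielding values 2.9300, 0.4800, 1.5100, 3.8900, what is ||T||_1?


The nuclear norm is the sum of all singular values.
||T||_1 = 2.9300 + 0.4800 + 1.5100 + 3.8900
= 8.8100

8.8100


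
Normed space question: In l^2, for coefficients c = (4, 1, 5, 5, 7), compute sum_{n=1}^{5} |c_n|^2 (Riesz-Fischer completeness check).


sum |c_n|^2 = 4^2 + 1^2 + 5^2 + 5^2 + 7^2
= 16 + 1 + 25 + 25 + 49
= 116

116


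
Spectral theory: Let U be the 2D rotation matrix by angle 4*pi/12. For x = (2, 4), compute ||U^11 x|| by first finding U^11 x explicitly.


U is a rotation by theta = 4*pi/12
U^11 = rotation by 11*theta = 44*pi/12 = 20*pi/12 (mod 2*pi)
cos(20*pi/12) = 0.5000, sin(20*pi/12) = -0.8660
U^11 x = (0.5000 * 2 - -0.8660 * 4, -0.8660 * 2 + 0.5000 * 4)
= (4.4641, 0.2679)
||U^11 x|| = sqrt(4.4641^2 + 0.2679^2) = sqrt(20.0000) = 4.4721

4.4721


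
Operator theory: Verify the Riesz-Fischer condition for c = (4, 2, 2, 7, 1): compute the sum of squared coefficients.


sum |c_n|^2 = 4^2 + 2^2 + 2^2 + 7^2 + 1^2
= 16 + 4 + 4 + 49 + 1
= 74

74


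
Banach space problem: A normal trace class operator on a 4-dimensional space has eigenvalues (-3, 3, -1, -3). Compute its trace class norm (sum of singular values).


For a normal operator, singular values equal |eigenvalues|.
Trace norm = sum |lambda_i| = 3 + 3 + 1 + 3
= 10

10


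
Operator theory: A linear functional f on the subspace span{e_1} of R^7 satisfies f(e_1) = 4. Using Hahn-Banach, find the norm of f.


The norm of f is given by ||f|| = sup_{||x||=1} |f(x)|.
On span{e_1}, ||e_1|| = 1, so ||f|| = |f(e_1)| / ||e_1||
= |4| / 1 = 4.0000

4.0000


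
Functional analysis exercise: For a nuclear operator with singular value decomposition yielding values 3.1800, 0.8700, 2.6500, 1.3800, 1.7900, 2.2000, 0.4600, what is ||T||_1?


The nuclear norm is the sum of all singular values.
||T||_1 = 3.1800 + 0.8700 + 2.6500 + 1.3800 + 1.7900 + 2.2000 + 0.4600
= 12.5300

12.5300
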